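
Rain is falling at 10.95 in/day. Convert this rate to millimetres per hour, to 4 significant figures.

11.59 mm/hour

10.95 in/day × 25.4 mm/in × 0.0416667 day/hour = 11.59 mm/hour.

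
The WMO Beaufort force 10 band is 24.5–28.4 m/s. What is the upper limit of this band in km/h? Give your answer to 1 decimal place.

102.2 km/h

24.5–28.4 m/s × 3.6 = 88.2–102.2 km/h.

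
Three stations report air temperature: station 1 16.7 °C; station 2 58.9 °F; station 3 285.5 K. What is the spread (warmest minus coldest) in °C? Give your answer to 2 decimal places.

station 2: 58.9 °F = 14.944 °C.
station 3: 285.5 K = 12.350 °C.
Spread: 16.700 − 12.350 = 4.350 °C.

4.35 °C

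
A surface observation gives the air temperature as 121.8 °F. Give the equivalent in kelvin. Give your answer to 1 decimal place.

First to °C: 49.89 °C.
Then to K: 323.0 K.

323.0 K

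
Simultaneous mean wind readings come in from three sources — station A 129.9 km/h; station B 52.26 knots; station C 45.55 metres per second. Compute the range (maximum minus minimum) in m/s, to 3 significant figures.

station A: 129.9 km/h = 36.083 m/s.
station B: 52.26 kt = 26.885 m/s.
Spread: 45.550 − 26.885 = 18.7 m/s.

18.7 m/s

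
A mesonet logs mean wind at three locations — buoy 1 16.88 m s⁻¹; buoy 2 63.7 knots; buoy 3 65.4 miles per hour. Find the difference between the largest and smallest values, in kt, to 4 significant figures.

30.89 kt

buoy 1: 16.88 m/s = 32.8121 kt.
buoy 3: 65.4 mph = 56.8310 kt.
Spread: 63.7000 − 32.8121 = 30.89 kt.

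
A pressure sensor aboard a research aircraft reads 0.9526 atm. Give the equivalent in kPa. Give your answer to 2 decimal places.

96.52 kPa

1 atm = 101.325 kPa, so 0.9526 × 101.325 = 96.52 kPa.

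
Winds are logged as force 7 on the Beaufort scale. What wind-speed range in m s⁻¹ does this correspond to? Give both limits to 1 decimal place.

Beaufort 7 (near gale) spans 13.9–17.1 m/s.

13.9 to 17.1 m/s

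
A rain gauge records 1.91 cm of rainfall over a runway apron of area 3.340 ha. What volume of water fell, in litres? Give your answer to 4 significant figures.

637900 litres

Depth: 1.91 cm × 10 = 19.1 mm.
Area: 3.340 ha = 33400 m².
1 mm over 1 m² is 1 L, so volume = 19.1 × 33400 = 637940 L ≈ 637900 L.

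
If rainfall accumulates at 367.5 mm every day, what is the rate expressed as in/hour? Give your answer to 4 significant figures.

0.6029 in/hour

367.5 mm/day × 0.0393701 in/mm × 0.0416667 day/hour = 0.6029 in/hour.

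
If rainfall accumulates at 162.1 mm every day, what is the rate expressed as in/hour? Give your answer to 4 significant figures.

0.2659 in/hour

162.1 mm/day × 0.0393701 in/mm × 0.0416667 day/hour = 0.2659 in/hour.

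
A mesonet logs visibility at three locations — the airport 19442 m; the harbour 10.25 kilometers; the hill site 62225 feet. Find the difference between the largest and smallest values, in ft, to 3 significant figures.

30200 ft

the airport: 19442 m = 63786.09 ft.
the harbour: 10.25 km = 33628.61 ft.
Spread: 63786.09 − 33628.61 = 30200 ft.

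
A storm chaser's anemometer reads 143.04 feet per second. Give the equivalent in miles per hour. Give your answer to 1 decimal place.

97.5 mph

1 ft/s = 0.681818 mph, so 143.04 × 0.681818 = 97.5 mph.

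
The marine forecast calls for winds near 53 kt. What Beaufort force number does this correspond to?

Beaufort force 10

53 kt lies in the Beaufort 10 band (storm, 48–55 kt).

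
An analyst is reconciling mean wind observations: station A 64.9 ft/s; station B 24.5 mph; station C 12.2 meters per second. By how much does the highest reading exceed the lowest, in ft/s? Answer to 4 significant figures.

28.97 ft/s

station B: 24.5 mph = 35.9333 ft/s.
station C: 12.2 m/s = 40.0262 ft/s.
Spread: 64.9000 − 35.9333 = 28.97 ft/s.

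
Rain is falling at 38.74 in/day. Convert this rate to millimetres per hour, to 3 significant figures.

38.74 in/day × 25.4 mm/in × 0.0416667 day/hour = 41.0 mm/hour.

41.0 mm/hour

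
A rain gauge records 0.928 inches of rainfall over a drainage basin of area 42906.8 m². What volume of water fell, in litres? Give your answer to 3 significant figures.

1010000 litres

Depth: 0.928 in × 25.4 = 23.5712 mm.
1 mm over 1 m² is 1 L, so volume = 23.5712 × 42906.8 = 1011364.8 L ≈ 1010000 L.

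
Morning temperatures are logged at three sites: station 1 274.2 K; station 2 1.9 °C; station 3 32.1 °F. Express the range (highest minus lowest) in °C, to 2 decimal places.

station 1: 274.2 K = 1.050 °C.
station 3: 32.1 °F = 0.056 °C.
Spread: 1.900 − 0.056 = 1.844 °C.

1.84 °C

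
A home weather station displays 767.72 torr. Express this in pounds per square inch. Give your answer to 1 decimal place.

14.8 psi

1 mmHg = 0.0193368 psi, so 767.72 × 0.0193368 = 14.8 psi.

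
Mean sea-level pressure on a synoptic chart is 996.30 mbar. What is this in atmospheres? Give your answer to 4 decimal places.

0.9833 atm

1 mb = 0.000986923 atm, so 996.30 × 0.000986923 = 0.9833 atm.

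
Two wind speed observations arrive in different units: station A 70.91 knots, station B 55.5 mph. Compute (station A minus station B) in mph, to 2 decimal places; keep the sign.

station A: 70.91 kt = 81.6018 mph.
Difference: 81.6018 − 55.5000 = 26.10 mph.

26.10 mph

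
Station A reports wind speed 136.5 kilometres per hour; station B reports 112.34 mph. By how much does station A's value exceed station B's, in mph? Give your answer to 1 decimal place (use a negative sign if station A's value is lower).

-27.5 mph

station A: 136.5 km/h = 84.817 mph.
Difference: 84.817 − 112.340 = -27.5 mph.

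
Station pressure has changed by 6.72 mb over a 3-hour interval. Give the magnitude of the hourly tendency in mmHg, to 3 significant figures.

1.68 mmHg per hour

6.72 mb / 3 h × 0.750062 mmHg/mb = 1.68 mmHg/h.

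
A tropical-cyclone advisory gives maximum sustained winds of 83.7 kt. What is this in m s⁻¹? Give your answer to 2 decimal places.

1 kt = 0.514444 m/s, so 83.7 × 0.514444 = 43.06 m/s.

43.06 m/s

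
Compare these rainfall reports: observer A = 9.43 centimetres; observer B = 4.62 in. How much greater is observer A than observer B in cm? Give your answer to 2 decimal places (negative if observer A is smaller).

-2.30 cm

observer B: 4.62 in = 11.7348 cm.
Difference: 9.4300 − 11.7348 = -2.30 cm.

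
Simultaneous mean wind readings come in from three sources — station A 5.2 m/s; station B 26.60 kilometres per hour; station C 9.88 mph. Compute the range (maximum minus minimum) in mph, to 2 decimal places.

station A: 5.2 m/s = 11.6321 mph.
station B: 26.60 km/h = 16.5285 mph.
Spread: 16.5285 − 9.8800 = 6.65 mph.

6.65 mph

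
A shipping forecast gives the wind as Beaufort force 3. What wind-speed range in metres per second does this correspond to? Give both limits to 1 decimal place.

Beaufort 3 (gentle breeze) spans 3.4–5.4 m/s.

3.4 to 5.4 m/s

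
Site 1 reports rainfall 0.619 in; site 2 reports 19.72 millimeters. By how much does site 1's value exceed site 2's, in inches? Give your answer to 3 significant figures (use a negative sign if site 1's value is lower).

site 2: 19.72 mm = 0.77638 in.
Difference: 0.61900 − 0.77638 = -0.157 in.

-0.157 in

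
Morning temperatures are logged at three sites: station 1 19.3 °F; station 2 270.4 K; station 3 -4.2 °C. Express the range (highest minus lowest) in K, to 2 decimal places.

4.31 K

station 1: 19.3 °F = -7.056 °C.
station 2: 270.4 K = -2.750 °C.
Spread: (-2.750) − (-7.056) = 4.306 °C.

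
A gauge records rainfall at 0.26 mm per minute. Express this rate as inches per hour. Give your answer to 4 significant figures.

0.26 mm/minute × 0.0393701 in/mm × 60 minute/hour = 0.6142 in/hour.

0.6142 in/hour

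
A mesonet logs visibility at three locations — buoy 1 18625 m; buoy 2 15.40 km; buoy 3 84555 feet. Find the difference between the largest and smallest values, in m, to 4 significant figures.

buoy 2: 15.40 km = 15400.00 m.
buoy 3: 84555 ft = 25772.36 m.
Spread: 25772.36 − 15400.00 = 10370 m.

10370 m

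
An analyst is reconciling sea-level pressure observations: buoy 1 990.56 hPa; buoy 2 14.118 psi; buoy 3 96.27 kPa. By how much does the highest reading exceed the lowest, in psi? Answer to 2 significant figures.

buoy 1: 990.56 hPa = 14.3669 psi.
buoy 3: 96.27 kPa = 13.9628 psi.
Spread: 14.3669 − 13.9628 = 0.40 psi.

0.40 psi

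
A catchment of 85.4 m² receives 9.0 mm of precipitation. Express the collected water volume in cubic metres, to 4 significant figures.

0.7686 cubic metres

1 mm over 1 m² is 1 L, so volume = 9 × 85.4 = 768.6 L = 0.7686 m³.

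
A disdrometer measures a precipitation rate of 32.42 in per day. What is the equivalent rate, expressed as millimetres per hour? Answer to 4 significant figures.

32.42 in/day × 25.4 mm/in × 0.0416667 day/hour = 34.31 mm/hour.

34.31 mm/hour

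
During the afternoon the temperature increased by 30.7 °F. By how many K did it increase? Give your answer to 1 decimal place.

17.1 K

A change of 1 °C equals a change of 1.8 °F: ΔK = 30.7 × 0.5556 = 17.1 K.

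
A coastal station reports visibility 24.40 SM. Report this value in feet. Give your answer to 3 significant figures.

129000 ft

1 SM = 5280 ft, so 24.40 × 5280 = 129000 ft.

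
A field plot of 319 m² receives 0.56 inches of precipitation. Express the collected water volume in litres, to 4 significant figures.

Depth: 0.56 in × 25.4 = 14.224 mm.
1 mm over 1 m² is 1 L, so volume = 14.224 × 319 = 4537.456 L ≈ 4537 L.

4537 litres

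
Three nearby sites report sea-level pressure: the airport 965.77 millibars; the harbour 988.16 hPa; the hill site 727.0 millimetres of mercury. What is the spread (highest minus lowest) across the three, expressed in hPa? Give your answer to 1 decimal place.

the airport: 965.77 mb = 965.770 hPa.
the hill site: 727.0 mmHg = 969.254 hPa.
Spread: 988.160 − 965.770 = 22.4 hPa.

22.4 hPa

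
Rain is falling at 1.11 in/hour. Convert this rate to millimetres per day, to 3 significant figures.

1.11 in/hour × 25.4 mm/in × 24 hour/day = 677 mm/day.

677 mm/day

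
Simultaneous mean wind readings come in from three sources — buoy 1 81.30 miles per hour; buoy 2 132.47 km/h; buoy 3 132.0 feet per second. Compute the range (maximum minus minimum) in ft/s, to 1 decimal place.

12.8 ft/s

buoy 1: 81.30 mph = 119.240 ft/s.
buoy 2: 132.47 km/h = 120.726 ft/s.
Spread: 132.000 − 119.240 = 12.8 ft/s.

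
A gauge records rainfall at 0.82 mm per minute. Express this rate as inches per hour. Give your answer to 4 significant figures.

1.937 in/hour

0.82 mm/minute × 0.0393701 in/mm × 60 minute/hour = 1.937 in/hour.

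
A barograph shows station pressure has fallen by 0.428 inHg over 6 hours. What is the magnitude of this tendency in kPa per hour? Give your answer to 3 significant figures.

0.242 kPa per hour

0.428 inHg / 6 h × 3.38639 kPa/inHg = 0.242 kPa/h.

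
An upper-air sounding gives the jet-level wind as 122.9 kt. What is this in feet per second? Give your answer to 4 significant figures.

1 kt = 1.68781 ft/s, so 122.9 × 1.68781 = 207.4 ft/s.

207.4 ft/s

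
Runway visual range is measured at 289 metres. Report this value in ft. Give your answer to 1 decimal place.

1 m = 3.28084 ft, so 289 × 3.28084 = 948.2 ft.

948.2 ft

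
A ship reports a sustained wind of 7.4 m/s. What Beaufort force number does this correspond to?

Beaufort force 4

7.4 m/s lies in the Beaufort 4 band (moderate breeze, 5.5–7.9 m/s).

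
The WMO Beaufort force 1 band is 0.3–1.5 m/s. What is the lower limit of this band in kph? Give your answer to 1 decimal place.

1.1 km/h

0.3–1.5 m/s × 3.6 = 1.1–5.4 km/h.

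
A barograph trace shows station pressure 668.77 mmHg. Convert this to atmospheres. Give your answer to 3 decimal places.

1 mmHg = 0.00131579 atm, so 668.77 × 0.00131579 = 0.880 atm.

0.880 atm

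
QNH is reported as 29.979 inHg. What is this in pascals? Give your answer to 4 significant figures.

101500 Pa

1 inHg = 3386.39 Pa, so 29.979 × 3386.39 = 101500 Pa.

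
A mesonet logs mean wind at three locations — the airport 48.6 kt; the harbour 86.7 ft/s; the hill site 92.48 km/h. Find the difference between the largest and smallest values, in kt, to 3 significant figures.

the harbour: 86.7 ft/s = 51.3683 kt.
the hill site: 92.48 km/h = 49.9352 kt.
Spread: 51.3683 − 48.6000 = 2.77 kt.

2.77 kt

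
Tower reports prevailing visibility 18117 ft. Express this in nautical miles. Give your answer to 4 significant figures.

2.982 nmi

1 ft = 0.000164579 nmi, so 18117 × 0.000164579 = 2.982 nmi.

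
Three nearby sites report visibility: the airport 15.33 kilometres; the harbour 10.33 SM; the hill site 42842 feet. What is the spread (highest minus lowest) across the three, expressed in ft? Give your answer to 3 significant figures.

the airport: 15.33 km = 50295.28 ft.
the harbour: 10.33 SM = 54542.40 ft.
Spread: 54542.40 − 42842.00 = 11700 ft.

11700 ft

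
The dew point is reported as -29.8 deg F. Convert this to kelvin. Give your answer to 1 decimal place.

First to °C: -34.33 °C.
Then to K: 238.8 K.

238.8 K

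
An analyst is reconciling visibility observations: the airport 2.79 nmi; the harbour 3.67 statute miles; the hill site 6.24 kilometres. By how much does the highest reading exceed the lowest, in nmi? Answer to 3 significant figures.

0.579 nmi

the harbour: 3.67 SM = 3.18914 nmi.
the hill site: 6.24 km = 3.36933 nmi.
Spread: 3.36933 − 2.79000 = 0.579 nmi.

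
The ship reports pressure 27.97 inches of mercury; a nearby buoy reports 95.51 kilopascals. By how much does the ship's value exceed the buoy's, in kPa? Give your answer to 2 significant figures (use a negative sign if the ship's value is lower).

-0.79 kPa

the ship: 27.97 inHg = 94.7173 kPa.
Difference: 94.7173 − 95.5100 = -0.79 kPa.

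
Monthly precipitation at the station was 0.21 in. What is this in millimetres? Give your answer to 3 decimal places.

5.334 mm

1 in = 25.4 mm, so 0.21 × 25.4 = 5.334 mm.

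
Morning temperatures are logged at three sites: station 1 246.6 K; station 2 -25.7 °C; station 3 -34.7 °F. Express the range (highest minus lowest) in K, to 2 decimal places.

station 1: 246.6 K = -26.550 °C.
station 3: -34.7 °F = -37.056 °C.
Spread: (-25.700) − (-37.056) = 11.356 °C.

11.36 K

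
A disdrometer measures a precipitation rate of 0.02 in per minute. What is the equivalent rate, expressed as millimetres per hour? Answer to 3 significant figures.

0.02 in/minute × 25.4 mm/in × 60 minute/hour = 30.5 mm/hour.

30.5 mm/hour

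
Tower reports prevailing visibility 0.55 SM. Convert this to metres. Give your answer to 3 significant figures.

885 m

1 SM = 1609.34 m, so 0.55 × 1609.34 = 885 m.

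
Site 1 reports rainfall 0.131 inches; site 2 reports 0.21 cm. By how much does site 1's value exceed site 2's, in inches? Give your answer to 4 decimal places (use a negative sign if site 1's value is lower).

site 2: 0.21 cm = 0.082677 in.
Difference: 0.131000 − 0.082677 = 0.0483 in.

0.0483 in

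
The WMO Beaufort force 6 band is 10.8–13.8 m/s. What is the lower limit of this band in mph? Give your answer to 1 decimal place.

10.8–13.8 m/s × 2.237 = 24.2–30.9 mph.

24.2 mph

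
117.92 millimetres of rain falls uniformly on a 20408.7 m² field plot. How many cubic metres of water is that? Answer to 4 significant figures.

1 mm over 1 m² is 1 L, so volume = 117.92 × 20408.7 = 2406593.9 L = 2407 m³.

2407 cubic metres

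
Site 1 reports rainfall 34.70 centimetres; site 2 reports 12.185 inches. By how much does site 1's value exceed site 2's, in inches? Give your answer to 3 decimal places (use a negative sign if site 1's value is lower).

site 1: 34.70 cm = 13.66142 in.
Difference: 13.66142 − 12.18500 = 1.476 in.

1.476 in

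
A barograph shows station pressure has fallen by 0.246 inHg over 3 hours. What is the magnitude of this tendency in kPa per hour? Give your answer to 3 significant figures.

0.246 inHg / 3 h × 3.38639 kPa/inHg = 0.278 kPa/h.

0.278 kPa per hour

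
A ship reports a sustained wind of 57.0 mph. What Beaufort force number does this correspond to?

57.0 mph = 25.5 m/s, which is Beaufort 10 (storm, 24.5–28.4 m/s).

Beaufort force 10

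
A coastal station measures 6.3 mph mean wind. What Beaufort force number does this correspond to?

6.3 mph = 2.8 m/s, which is Beaufort 2 (light breeze, 1.6–3.3 m/s).

Beaufort force 2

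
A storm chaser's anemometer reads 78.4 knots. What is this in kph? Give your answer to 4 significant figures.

1 kt = 1.852 km/h, so 78.4 × 1.852 = 145.2 km/h.

145.2 km/h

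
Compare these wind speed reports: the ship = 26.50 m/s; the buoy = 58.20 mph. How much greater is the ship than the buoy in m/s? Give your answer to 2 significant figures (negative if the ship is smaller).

0.48 m/s

the buoy: 58.20 mph = 26.0177 m/s.
Difference: 26.5000 − 26.0177 = 0.48 m/s.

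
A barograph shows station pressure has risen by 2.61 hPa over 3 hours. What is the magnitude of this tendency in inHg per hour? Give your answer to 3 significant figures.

2.61 hPa / 3 h × 0.02953 inHg/hPa = 0.0257 inHg/h.

0.0257 inHg per hour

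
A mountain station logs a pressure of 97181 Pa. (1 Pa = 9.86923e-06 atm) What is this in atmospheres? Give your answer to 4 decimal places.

0.9591 atm

1 Pa = 9.86923e-06 atm, so 97181 × 9.86923e-06 = 0.9591 atm.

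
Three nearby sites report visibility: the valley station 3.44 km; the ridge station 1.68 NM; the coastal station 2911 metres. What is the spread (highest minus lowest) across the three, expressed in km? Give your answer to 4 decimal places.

0.5290 km

the ridge station: 1.68 nmi = 3.111360 km.
the coastal station: 2911 m = 2.911000 km.
Spread: 3.440000 − 2.911000 = 0.5290 km.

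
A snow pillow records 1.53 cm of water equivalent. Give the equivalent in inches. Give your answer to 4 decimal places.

1 cm = 0.393701 in, so 1.53 × 0.393701 = 0.6024 in.

0.6024 in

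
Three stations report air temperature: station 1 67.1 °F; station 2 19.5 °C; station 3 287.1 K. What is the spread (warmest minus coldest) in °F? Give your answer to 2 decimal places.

station 1: 67.1 °F = 19.500 °C.
station 3: 287.1 K = 13.950 °C.
Spread: 19.500 − 13.950 = 5.550 °C = 9.99 °F.

9.99 °F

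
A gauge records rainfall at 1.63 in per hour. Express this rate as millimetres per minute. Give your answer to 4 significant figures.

0.6900 mm/minute

1.63 in/hour × 25.4 mm/in × 0.0166667 hour/minute = 0.6900 mm/minute.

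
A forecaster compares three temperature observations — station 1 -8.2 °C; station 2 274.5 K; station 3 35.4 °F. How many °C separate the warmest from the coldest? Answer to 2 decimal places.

10.09 °C

station 2: 274.5 K = 1.350 °C.
station 3: 35.4 °F = 1.889 °C.
Spread: 1.889 − (-8.200) = 10.089 °C.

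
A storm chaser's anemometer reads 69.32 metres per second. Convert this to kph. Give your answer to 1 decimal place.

249.6 km/h

1 m/s = 3.6 km/h, so 69.32 × 3.6 = 249.6 km/h.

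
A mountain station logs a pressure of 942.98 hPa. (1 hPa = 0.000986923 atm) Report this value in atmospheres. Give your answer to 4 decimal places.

0.9306 atm

1 hPa = 0.000986923 atm, so 942.98 × 0.000986923 = 0.9306 atm.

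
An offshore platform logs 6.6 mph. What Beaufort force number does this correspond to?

6.6 mph = 3.0 m/s, which is Beaufort 2 (light breeze, 1.6–3.3 m/s).

Beaufort force 2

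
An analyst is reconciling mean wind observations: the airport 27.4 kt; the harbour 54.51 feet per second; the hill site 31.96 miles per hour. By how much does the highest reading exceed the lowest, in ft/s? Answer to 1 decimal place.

8.3 ft/s

the airport: 27.4 kt = 46.246 ft/s.
the hill site: 31.96 mph = 46.875 ft/s.
Spread: 54.510 − 46.246 = 8.3 ft/s.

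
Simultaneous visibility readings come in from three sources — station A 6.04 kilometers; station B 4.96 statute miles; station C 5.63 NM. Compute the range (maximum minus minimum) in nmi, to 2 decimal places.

2.37 nmi

station A: 6.04 km = 3.2613 nmi.
station B: 4.96 SM = 4.3101 nmi.
Spread: 5.6300 − 3.2613 = 2.37 nmi.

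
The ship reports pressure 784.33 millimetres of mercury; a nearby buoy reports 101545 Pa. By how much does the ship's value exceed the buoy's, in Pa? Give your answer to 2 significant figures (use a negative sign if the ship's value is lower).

the ship: 784.33 mmHg = 104568.75 Pa.
Difference: 104568.75 − 101545.00 = 3000 Pa.

3000 Pa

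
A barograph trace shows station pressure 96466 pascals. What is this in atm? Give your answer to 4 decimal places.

1 Pa = 9.86923e-06 atm, so 96466 × 9.86923e-06 = 0.9520 atm.

0.9520 atm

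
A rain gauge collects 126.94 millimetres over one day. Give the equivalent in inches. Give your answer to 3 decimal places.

4.998 in

1 mm = 0.0393701 in, so 126.94 × 0.0393701 = 4.998 in.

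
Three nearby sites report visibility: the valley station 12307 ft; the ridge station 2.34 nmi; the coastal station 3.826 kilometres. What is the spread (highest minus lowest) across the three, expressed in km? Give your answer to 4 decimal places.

the valley station: 12307 ft = 3.751174 km.
the ridge station: 2.34 nmi = 4.333680 km.
Spread: 4.333680 − 3.751174 = 0.5825 km.

0.5825 km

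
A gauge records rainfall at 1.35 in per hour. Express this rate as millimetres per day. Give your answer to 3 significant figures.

823 mm/day

1.35 in/hour × 25.4 mm/in × 24 hour/day = 823 mm/day.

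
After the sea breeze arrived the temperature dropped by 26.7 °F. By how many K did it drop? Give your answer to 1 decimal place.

14.8 K

A change of 1 °C equals a change of 1.8 °F: ΔK = 26.7 × 0.5556 = 14.8 K.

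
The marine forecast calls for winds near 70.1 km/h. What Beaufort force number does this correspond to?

Beaufort force 8

70.1 km/h = 19.5 m/s, which is Beaufort 8 (gale, 17.2–20.7 m/s).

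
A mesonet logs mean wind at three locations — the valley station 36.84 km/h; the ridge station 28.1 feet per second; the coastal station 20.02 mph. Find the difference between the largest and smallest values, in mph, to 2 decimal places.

the valley station: 36.84 km/h = 22.8913 mph.
the ridge station: 28.1 ft/s = 19.1591 mph.
Spread: 22.8913 − 19.1591 = 3.73 mph.

3.73 mph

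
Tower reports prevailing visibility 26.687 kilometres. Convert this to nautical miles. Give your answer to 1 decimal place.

1 km = 0.539957 nmi, so 26.687 × 0.539957 = 14.4 nmi.

14.4 nmi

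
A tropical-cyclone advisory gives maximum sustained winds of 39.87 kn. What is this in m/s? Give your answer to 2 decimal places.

20.51 m/s

1 kt = 0.514444 m/s, so 39.87 × 0.514444 = 20.51 m/s.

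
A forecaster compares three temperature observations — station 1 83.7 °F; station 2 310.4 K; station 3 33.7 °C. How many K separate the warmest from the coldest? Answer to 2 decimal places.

station 1: 83.7 °F = 28.722 °C.
station 2: 310.4 K = 37.250 °C.
Spread: 37.250 − 28.722 = 8.528 °C.

8.53 K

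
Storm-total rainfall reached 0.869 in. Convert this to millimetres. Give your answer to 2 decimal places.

22.07 mm

1 in = 25.4 mm, so 0.869 × 25.4 = 22.07 mm.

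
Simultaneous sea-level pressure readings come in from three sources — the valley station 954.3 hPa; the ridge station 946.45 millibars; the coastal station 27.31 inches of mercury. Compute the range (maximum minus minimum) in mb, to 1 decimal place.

the valley station: 954.3 hPa = 954.300 mb.
the coastal station: 27.31 inHg = 924.823 mb.
Spread: 954.300 − 924.823 = 29.5 mb.

29.5 mb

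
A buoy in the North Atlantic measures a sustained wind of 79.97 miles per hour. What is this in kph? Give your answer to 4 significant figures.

1 mph = 1.60934 km/h, so 79.97 × 1.60934 = 128.7 km/h.

128.7 km/h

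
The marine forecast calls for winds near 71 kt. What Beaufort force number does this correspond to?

Beaufort force 12

71 kt lies in the Beaufort 12 band (hurricane force, ≥64 kt).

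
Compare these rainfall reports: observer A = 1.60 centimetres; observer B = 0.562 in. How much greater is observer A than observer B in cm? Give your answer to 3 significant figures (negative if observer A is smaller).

observer B: 0.562 in = 1.42748 cm.
Difference: 1.60000 − 1.42748 = 0.173 cm.

0.173 cm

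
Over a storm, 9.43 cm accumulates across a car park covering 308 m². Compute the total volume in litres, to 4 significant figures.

29040 litres

Depth: 9.43 cm × 10 = 94.3 mm.
1 mm over 1 m² is 1 L, so volume = 94.3 × 308 = 29044.4 L ≈ 29040 L.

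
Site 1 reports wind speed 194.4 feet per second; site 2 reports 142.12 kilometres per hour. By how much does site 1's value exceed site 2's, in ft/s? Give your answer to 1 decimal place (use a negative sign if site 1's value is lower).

64.9 ft/s

site 2: 142.12 km/h = 129.520 ft/s.
Difference: 194.400 − 129.520 = 64.9 ft/s.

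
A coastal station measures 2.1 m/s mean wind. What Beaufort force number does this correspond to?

2.1 m/s lies in the Beaufort 2 band (light breeze, 1.6–3.3 m/s).

Beaufort force 2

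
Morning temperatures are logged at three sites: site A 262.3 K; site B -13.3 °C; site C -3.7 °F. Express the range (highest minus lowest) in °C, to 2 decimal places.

8.98 °C

site A: 262.3 K = -10.850 °C.
site C: -3.7 °F = -19.833 °C.
Spread: (-10.850) − (-19.833) = 8.983 °C.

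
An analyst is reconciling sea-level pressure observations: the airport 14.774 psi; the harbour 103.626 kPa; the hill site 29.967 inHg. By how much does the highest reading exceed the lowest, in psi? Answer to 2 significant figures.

0.31 psi

the harbour: 103.626 kPa = 15.0297 psi.
the hill site: 29.967 inHg = 14.7184 psi.
Spread: 15.0297 − 14.7184 = 0.31 psi.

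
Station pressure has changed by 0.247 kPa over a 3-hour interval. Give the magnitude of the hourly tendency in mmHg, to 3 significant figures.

0.618 mmHg per hour

0.247 kPa / 3 h × 7.50062 mmHg/kPa = 0.618 mmHg/h.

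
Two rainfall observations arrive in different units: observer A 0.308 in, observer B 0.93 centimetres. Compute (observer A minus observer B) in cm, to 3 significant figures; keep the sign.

observer A: 0.308 in = 0.78232 cm.
Difference: 0.78232 − 0.93000 = -0.148 cm.

-0.148 cm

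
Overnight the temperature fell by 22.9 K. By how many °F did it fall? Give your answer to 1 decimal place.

For a temperature change the 32° offset cancels: Δ°F = 22.9 × 1.8 = 41.2 °F.

41.2 °F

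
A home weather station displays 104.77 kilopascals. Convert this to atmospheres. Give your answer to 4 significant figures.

1 kPa = 0.00986923 atm, so 104.77 × 0.00986923 = 1.034 atm.

1.034 atm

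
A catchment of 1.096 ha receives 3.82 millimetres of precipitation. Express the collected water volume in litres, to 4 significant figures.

41870 litres

Area: 1.096 ha = 10960 m².
1 mm over 1 m² is 1 L, so volume = 3.82 × 10960 = 41867.2 L ≈ 41870 L.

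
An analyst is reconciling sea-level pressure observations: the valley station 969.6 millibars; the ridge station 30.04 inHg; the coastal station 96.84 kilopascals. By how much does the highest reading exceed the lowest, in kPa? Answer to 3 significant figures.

the valley station: 969.6 mb = 96.9600 kPa.
the ridge station: 30.04 inHg = 101.7271 kPa.
Spread: 101.7271 − 96.8400 = 4.89 kPa.

4.89 kPa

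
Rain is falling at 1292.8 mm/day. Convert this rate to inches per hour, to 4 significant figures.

1292.8 mm/day × 0.0393701 in/mm × 0.0416667 day/hour = 2.121 in/hour.

2.121 in/hour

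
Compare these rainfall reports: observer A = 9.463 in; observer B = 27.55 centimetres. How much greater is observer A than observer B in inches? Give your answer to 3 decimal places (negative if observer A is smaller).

observer B: 27.55 cm = 10.84646 in.
Difference: 9.46300 − 10.84646 = -1.383 in.

-1.383 in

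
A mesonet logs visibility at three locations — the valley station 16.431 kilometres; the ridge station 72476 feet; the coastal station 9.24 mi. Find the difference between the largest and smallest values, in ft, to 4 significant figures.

23690 ft

the valley station: 16.431 km = 53907.48 ft.
the coastal station: 9.24 SM = 48787.20 ft.
Spread: 72476.00 − 48787.20 = 23690 ft.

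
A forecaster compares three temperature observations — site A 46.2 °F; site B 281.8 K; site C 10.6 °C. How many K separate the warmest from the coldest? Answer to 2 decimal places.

2.71 K

site A: 46.2 °F = 7.889 °C.
site B: 281.8 K = 8.650 °C.
Spread: 10.600 − 7.889 = 2.711 °C.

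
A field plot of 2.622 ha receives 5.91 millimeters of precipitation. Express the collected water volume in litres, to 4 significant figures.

Area: 2.622 ha = 26220 m².
1 mm over 1 m² is 1 L, so volume = 5.91 × 26220 = 154960.2 L ≈ 155000 L.

155000 litres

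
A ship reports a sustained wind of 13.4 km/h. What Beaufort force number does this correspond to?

13.4 km/h = 3.7 m/s, which is Beaufort 3 (gentle breeze, 3.4–5.4 m/s).

Beaufort force 3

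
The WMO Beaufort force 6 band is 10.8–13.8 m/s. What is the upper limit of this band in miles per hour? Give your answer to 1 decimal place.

30.9 mph

10.8–13.8 m/s × 2.237 = 24.2–30.9 mph.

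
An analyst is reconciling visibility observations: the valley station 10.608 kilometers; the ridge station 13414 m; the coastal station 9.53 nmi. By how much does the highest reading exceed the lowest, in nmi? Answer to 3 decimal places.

the valley station: 10.608 km = 5.72786 nmi.
the ridge station: 13414 m = 7.24298 nmi.
Spread: 9.53000 − 5.72786 = 3.802 nmi.

3.802 nmi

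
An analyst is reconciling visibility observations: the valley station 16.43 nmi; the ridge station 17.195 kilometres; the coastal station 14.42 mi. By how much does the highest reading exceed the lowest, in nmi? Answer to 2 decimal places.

7.15 nmi

the ridge station: 17.195 km = 9.2846 nmi.
the coastal station: 14.42 SM = 12.5306 nmi.
Spread: 16.4300 − 9.2846 = 7.15 nmi.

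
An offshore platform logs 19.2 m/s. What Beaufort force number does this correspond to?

19.2 m/s lies in the Beaufort 8 band (gale, 17.2–20.7 m/s).

Beaufort force 8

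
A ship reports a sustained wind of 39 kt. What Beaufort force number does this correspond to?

39 kt lies in the Beaufort 8 band (gale, 34–40 kt).

Beaufort force 8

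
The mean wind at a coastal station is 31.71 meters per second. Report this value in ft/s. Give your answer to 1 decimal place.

104.0 ft/s

1 m/s = 3.28084 ft/s, so 31.71 × 3.28084 = 104.0 ft/s.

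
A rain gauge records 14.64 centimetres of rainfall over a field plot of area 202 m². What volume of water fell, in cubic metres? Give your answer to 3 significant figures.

Depth: 14.64 cm × 10 = 146.4 mm.
1 mm over 1 m² is 1 L, so volume = 146.4 × 202 = 29572.8 L = 29.6 m³.

29.6 cubic metres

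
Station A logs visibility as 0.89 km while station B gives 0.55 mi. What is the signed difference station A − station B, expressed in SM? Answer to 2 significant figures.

0.0030 SM

station A: 0.89 km = 0.553020 SM.
Difference: 0.553020 − 0.550000 = 0.0030 SM.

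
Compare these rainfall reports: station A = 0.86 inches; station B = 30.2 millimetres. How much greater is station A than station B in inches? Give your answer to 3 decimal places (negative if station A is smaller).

station B: 30.2 mm = 1.18898 in.
Difference: 0.86000 − 1.18898 = -0.329 in.

-0.329 in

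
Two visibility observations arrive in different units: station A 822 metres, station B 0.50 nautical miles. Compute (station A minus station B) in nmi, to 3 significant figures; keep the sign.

station A: 822 m = 0.443844 nmi.
Difference: 0.443844 − 0.500000 = -0.0562 nmi.

-0.0562 nmi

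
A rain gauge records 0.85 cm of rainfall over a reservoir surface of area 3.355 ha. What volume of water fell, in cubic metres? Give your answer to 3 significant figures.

Depth: 0.85 cm × 10 = 8.5 mm.
Area: 3.355 ha = 33550 m².
1 mm over 1 m² is 1 L, so volume = 8.5 × 33550 = 285175 L = 285 m³.

285 cubic metres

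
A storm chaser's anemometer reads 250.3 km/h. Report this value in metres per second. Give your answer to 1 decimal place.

69.5 m/s

1 km/h = 0.277778 m/s, so 250.3 × 0.277778 = 69.5 m/s.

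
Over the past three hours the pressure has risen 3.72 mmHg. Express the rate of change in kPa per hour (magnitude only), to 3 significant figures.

0.165 kPa per hour

3.72 mmHg / 3 h × 0.133322 kPa/mmHg = 0.165 kPa/h.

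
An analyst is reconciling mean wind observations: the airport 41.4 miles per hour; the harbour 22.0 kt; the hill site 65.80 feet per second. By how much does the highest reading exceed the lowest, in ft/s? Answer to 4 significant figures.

28.67 ft/s

the airport: 41.4 mph = 60.7200 ft/s.
the harbour: 22.0 kt = 37.1318 ft/s.
Spread: 65.8000 − 37.1318 = 28.67 ft/s.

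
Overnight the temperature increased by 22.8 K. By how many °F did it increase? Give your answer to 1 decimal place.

A change of 1 °C equals a change of 1.8 °F: Δ°F = 22.8 × 1.8 = 41.0 °F.

41.0 °F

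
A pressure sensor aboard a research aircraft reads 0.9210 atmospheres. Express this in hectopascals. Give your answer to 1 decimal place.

1 atm = 1013.25 hPa, so 0.9210 × 1013.25 = 933.2 hPa.

933.2 hPa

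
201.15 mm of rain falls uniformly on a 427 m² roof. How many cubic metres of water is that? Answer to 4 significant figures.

1 mm over 1 m² is 1 L, so volume = 201.15 × 427 = 85891.05 L = 85.89 m³.

85.89 cubic metres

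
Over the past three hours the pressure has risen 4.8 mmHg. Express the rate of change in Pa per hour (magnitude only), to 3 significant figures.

213 Pa per hour

4.8 mmHg / 3 h × 133.322 Pa/mmHg = 213 Pa/h.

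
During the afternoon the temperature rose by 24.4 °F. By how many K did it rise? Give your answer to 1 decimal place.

13.6 K

Converting a difference, only the 9/5 scale factor applies: ΔK = 24.4 × 0.5556 = 13.6 K.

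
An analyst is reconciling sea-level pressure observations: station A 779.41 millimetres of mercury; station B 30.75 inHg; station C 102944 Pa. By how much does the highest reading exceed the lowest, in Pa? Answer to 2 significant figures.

station A: 779.41 mmHg = 103912.80 Pa.
station B: 30.75 inHg = 104131.46 Pa.
Spread: 104131.46 − 102944.00 = 1200 Pa.

1200 Pa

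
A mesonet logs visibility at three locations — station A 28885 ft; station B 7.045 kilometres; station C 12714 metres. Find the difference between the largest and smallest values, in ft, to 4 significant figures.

18600 ft

station B: 7.045 km = 23113.52 ft.
station C: 12714 m = 41712.60 ft.
Spread: 41712.60 − 23113.52 = 18600 ft.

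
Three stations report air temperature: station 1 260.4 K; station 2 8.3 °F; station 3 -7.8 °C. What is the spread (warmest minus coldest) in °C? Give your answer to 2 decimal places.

5.37 °C

station 1: 260.4 K = -12.750 °C.
station 2: 8.3 °F = -13.167 °C.
Spread: (-7.800) − (-13.167) = 5.367 °C.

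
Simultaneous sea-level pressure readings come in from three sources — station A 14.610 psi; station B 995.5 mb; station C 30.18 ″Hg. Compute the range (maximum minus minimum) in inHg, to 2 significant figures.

station A: 14.610 psi = 29.7463 inHg.
station B: 995.5 mb = 29.3971 inHg.
Spread: 30.1800 − 29.3971 = 0.78 inHg.

0.78 inHg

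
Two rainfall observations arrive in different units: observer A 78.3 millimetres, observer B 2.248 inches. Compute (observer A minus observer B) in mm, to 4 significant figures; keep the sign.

21.20 mm

observer B: 2.248 in = 57.0992 mm.
Difference: 78.3000 − 57.0992 = 21.20 mm.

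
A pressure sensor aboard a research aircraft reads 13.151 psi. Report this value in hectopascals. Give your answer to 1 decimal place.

906.7 hPa

1 psi = 68.9476 hPa, so 13.151 × 68.9476 = 906.7 hPa.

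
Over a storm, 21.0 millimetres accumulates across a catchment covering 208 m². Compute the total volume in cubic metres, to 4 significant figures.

1 mm over 1 m² is 1 L, so volume = 21 × 208 = 4368 L = 4.368 m³.

4.368 cubic metres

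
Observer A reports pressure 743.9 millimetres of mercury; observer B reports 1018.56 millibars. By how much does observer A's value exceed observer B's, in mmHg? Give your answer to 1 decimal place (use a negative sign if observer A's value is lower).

observer B: 1018.56 mb = 763.983 mmHg.
Difference: 743.900 − 763.983 = -20.1 mmHg.

-20.1 mmHg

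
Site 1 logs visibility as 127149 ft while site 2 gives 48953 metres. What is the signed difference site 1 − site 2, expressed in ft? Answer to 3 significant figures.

site 2: 48953 m = 160606.96 ft.
Difference: 127149.00 − 160606.96 = -33500 ft.

-33500 ft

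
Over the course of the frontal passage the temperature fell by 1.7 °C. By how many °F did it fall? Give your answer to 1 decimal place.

For a temperature change the 32° offset cancels: Δ°F = 1.7 × 1.8 = 3.1 °F.

3.1 °F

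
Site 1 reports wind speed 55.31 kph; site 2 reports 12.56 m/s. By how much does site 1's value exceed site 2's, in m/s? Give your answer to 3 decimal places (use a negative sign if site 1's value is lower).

site 1: 55.31 km/h = 15.36389 m/s.
Difference: 15.36389 − 12.56000 = 2.804 m/s.

2.804 m/s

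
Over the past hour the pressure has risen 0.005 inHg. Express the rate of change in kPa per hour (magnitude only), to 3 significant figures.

0.0169 kPa per hour

0.005 inHg / 1 h × 3.38639 kPa/inHg = 0.0169 kPa/h.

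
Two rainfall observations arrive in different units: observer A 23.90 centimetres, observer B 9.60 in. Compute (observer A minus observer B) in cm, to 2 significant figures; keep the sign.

observer B: 9.60 in = 24.3840 cm.
Difference: 23.9000 − 24.3840 = -0.48 cm.

-0.48 cm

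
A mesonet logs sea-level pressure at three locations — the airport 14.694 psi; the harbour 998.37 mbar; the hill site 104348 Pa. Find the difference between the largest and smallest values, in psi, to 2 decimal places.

the harbour: 998.37 mb = 14.4801 psi.
the hill site: 104348 Pa = 15.1344 psi.
Spread: 15.1344 − 14.4801 = 0.65 psi.

0.65 psi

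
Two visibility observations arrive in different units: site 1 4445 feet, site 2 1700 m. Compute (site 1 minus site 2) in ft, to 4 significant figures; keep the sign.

site 2: 1700 m = 5577.43 ft.
Difference: 4445.00 − 5577.43 = -1132 ft.

-1132 ft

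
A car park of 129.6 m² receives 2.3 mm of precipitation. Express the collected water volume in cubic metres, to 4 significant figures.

0.2981 cubic metres

1 mm over 1 m² is 1 L, so volume = 2.3 × 129.6 = 298.08 L = 0.2981 m³.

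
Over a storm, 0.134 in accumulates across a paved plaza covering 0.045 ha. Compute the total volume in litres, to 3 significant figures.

1530 litres

Depth: 0.134 in × 25.4 = 3.4036 mm.
Area: 0.045 ha = 450 m².
1 mm over 1 m² is 1 L, so volume = 3.4036 × 450 = 1531.62 L ≈ 1530 L.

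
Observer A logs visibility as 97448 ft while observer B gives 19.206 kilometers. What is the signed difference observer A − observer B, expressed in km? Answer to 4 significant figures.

10.50 km

observer A: 97448 ft = 29.7022 km.
Difference: 29.7022 − 19.2060 = 10.50 km.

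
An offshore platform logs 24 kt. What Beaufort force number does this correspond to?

Beaufort force 6

24 kt lies in the Beaufort 6 band (strong breeze, 22–27 kt).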